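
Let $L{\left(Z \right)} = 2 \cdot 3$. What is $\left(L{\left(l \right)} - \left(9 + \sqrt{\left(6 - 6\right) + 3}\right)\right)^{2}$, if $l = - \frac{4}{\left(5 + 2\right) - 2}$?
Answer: $\left(3 + \sqrt{3}\right)^{2} \approx 22.392$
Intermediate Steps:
$l = - \frac{4}{5}$ ($l = - \frac{4}{7 - 2} = - \frac{4}{5} \approx -0.8$)
$L{\left(Z \right)} = 6$
$\left(L{\left(l \right)} - \left(9 + \sqrt{\left(6 - 6\right) + 3}\right)\right)^{2} = \left(6 - \left(9 + \sqrt{\left(6 - 6\right) + 3}\right)\right)^{2} = \left(6 - \left(9 + \sqrt{0 + 3}\right)\right)^{2} = \left(6 - \left(9 + \sqrt{3}\right)\right)^{2} = \left(-3 - \sqrt{3}\right)^{2}$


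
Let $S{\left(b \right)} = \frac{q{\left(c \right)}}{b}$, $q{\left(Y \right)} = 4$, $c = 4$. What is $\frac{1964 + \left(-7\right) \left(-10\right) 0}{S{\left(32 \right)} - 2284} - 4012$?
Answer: $- \frac{73318964}{18271} \approx -4012.9$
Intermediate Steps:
$S{\left(b \right)} = \frac{4}{b}$
$\frac{1964 + \left(-7\right) \left(-10\right) 0}{S{\left(32 \right)} - 2284} - 4012 = \frac{1964 + \left(-7\right) \left(-10\right) 0}{\frac{4}{32} - 2284} - 4012 = \frac{1964 + 70 \cdot 0}{4 \cdot \frac{1}{32} - 2284} - 4012 = \frac{1964 + 0}{\frac{1}{8} - 2284} - 4012 = \frac{1964}{- \frac{18271}{8}} - 4012 = 1964 \left(- \frac{8}{18271}\right) - 4012 = - \frac{15712}{18271} - 4012 = - \frac{73318964}{18271}$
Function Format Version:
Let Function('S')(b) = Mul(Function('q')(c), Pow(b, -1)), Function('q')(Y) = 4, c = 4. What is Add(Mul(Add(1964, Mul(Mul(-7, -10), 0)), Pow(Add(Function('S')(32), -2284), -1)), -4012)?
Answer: Rational(-73318964, 18271) ≈ -4012.9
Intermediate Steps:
Function('S')(b) = Mul(4, Pow(b, -1))
Add(Mul(Add(1964, Mul(Mul(-7, -10), 0)), Pow(Add(Function('S')(32), -2284), -1)), -4012) = Add(Mul(Add(1964, Mul(Mul(-7, -10), 0)), Pow(Add(Mul(4, Pow(32, -1)), -2284), -1)), -4012) = Add(Mul(Add(1964, Mul(70, 0)), Pow(Add(Mul(4, Rational(1, 32)), -2284), -1)), -4012) = Add(Mul(Add(1964, 0), Pow(Add(Rational(1, 8), -2284), -1)), -4012) = Add(Mul(1964, Pow(Rational(-18271, 8), -1)), -4012) = Add(Mul(1964, Rational(-8, 18271)), -4012) = Add(Rational(-15712, 18271), -4012) = Rational(-73318964, 18271)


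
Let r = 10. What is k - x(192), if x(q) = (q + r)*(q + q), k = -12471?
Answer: -90039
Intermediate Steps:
x(q) = 2*q*(10 + q) (x(q) = (q + 10)*(q + q) = (10 + q)*(2*q) = 2*q*(10 + q))
k - x(192) = -12471 - 2*192*(10 + 192) = -12471 - 2*192*202 = -12471 - 1*77568 = -12471 - 77568 = -90039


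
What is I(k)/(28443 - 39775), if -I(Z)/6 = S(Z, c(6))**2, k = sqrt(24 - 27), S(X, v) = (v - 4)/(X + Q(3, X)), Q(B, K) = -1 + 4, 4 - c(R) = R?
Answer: 54/(2833*(3 + I*sqrt(3))**2) ≈ 0.00079421 - 0.0013756*I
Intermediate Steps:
c(R) = 4 - R
Q(B, K) = 3
S(X, v) = (-4 + v)/(3 + X) (S(X, v) = (v - 4)/(X + 3) = (-4 + v)/(3 + X))
k = I*sqrt(3) (k = sqrt(-3) = I*sqrt(3) ≈ 1.732*I)
I(Z) = -216/(3 + Z)**2 (I(Z) = -6*(-4 + (4 - 1*6))**2/(3 + Z)**2 = -6*(-4 + (4 - 6))**2/(3 + Z)**2 = -6*(-4 - 2)**2/(3 + Z)**2 = -6*36/(3 + Z)**2 = -216/(3 + Z)**2)
I(k)/(28443 - 39775) = (-216/(3 + I*sqrt(3))**2)/(28443 - 39775) = -216/(3 + I*sqrt(3))**2/(-11332) = -216/(3 + I*sqrt(3))**2*(-1/11332) = 54/(2833*(3 + I*sqrt(3))**2)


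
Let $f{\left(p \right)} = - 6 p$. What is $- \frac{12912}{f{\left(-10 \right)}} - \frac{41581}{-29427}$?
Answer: $- \frac{31455547}{147135} \approx -213.79$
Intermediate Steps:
$- \frac{12912}{f{\left(-10 \right)}} - \frac{41581}{-29427} = - \frac{12912}{\left(-6\right) \left(-10\right)} - \frac{41581}{-29427} = - \frac{12912}{60} - - \frac{41581}{29427} = \left(-12912\right) \frac{1}{60} + \frac{41581}{29427} = - \frac{1076}{5} + \frac{41581}{29427} = - \frac{31455547}{147135}$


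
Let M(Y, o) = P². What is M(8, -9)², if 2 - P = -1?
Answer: 81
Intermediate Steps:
P = 3 (P = 2 - 1*(-1) = 2 + 1 = 3)
M(Y, o) = 9 (M(Y, o) = 3² = 9)
M(8, -9)² = 9² = 81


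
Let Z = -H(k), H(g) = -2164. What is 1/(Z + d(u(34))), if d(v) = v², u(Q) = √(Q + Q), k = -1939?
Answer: 1/2232 ≈ 0.00044803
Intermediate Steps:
Z = 2164 (Z = -1*(-2164) = 2164)
u(Q) = √2*√Q (u(Q) = √(2*Q) = √2*√Q)
1/(Z + d(u(34))) = 1/(2164 + (√2*√34)²) = 1/(2164 + (2*√17)²) = 1/(2164 + 68) = 1/2232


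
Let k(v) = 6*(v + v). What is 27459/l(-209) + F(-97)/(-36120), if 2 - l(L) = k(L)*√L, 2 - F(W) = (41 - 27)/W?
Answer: -144694217/8224941176970 - 17216793*I*√209/328655845 ≈ -1.7592e-5 - 0.75733*I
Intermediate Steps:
F(W) = 2 - 14/W (F(W) = 2 - (41 - 27)/W = 2 - 14/W)
k(v) = 12*v (k(v) = 6*(2*v) = 12*v)
l(L) = 2 - 12*L^(3/2) (l(L) = 2 - 12*L*√L = 2 - 12*L^(3/2))
27459/l(-209) + F(-97)/(-36120) = 27459/(2 - (-2508)*I*√209) + (2 - 14/(-97))/(-36120) = 27459/(2 - (-2508)*I*√209) + (2 - 14*(-1/97))*(-1/36120) = 27459/(2 + 2508*I*√209) + (2 + 14/97)*(-1/36120) = 27459/(2 + 2508*I*√209) + (208/97)*(-1/36120) = 27459/(2 + 2508*I*√209) - 26/437955 = -26/437955 + 27459/(2 + 2508*I*√209)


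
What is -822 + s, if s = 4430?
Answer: 3608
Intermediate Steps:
-822 + s = -822 + 4430 = 3608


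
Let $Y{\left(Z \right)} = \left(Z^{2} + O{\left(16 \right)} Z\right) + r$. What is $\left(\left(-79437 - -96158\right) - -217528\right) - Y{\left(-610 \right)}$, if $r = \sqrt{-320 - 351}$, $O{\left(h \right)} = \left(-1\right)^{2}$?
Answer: $-137241 - i \sqrt{671} \approx -1.3724 \cdot 10^{5} - 25.904 i$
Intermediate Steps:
$O{\left(h \right)} = 1$
$r = i \sqrt{671}$ ($r = \sqrt{-671} = i \sqrt{671} \approx 25.904 i$)
$Y{\left(Z \right)} = Z + Z^{2} + i \sqrt{671}$ ($Y{\left(Z \right)} = \left(Z^{2} + 1 Z\right) + i \sqrt{671} = \left(Z^{2} + Z\right) + i \sqrt{671} = \left(Z + Z^{2}\right) + i \sqrt{671} = Z + Z^{2} + i \sqrt{671}$)
$\left(\left(-79437 - -96158\right) - -217528\right) - Y{\left(-610 \right)} = \left(\left(-79437 - -96158\right) - -217528\right) - \left(-610 + \left(-610\right)^{2} + i \sqrt{671}\right) = \left(\left(-79437 + 96158\right) + 217528\right) - \left(-610 + 372100 + i \sqrt{671}\right) = \left(16721 + 217528\right) - \left(371490 + i \sqrt{671}\right) = 234249 - \left(371490 + i \sqrt{671}\right) = -137241 - i \sqrt{671}$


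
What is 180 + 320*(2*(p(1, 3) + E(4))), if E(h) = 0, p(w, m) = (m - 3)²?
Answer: 180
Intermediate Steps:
p(w, m) = (-3 + m)²
180 + 320*(2*(p(1, 3) + E(4))) = 180 + 320*(2*((-3 + 3)² + 0)) = 180 + 320*(2*(0² + 0)) = 180 + 320*(2*(0 + 0)) = 180 + 320*(2*0) = 180 + 320*0 = 180 + 0 = 180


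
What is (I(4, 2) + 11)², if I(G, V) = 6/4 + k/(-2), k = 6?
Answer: 361/4 ≈ 90.250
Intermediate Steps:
I(G, V) = -3/2 (I(G, V) = 6/4 + 6/(-2) = 6*(¼) + 6*(-½) = 3/2 - 3 = -3/2)
(I(4, 2) + 11)² = (-3/2 + 11)² = (19/2)² = 361/4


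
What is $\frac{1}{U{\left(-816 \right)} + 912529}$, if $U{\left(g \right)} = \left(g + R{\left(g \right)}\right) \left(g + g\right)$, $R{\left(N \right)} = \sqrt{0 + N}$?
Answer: $\frac{2244241}{5038791020065} + \frac{6528 i \sqrt{51}}{5038791020065} \approx 4.4539 \cdot 10^{-7} + 9.2521 \cdot 10^{-9} i$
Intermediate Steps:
$R{\left(N \right)} = \sqrt{N}$
$U{\left(g \right)} = 2 g \left(g + \sqrt{g}\right)$ ($U{\left(g \right)} = \left(g + \sqrt{g}\right) \left(g + g\right) = \left(g + \sqrt{g}\right) 2 g = 2 g \left(g + \sqrt{g}\right)$)
$\frac{1}{U{\left(-816 \right)} + 912529} = \frac{1}{2 \left(-816\right) \left(-816 + \sqrt{-816}\right) + 912529} = \frac{1}{2 \left(-816\right) \left(-816 + 4 i \sqrt{51}\right) + 912529} = \frac{1}{\left(1331712 - 6528 i \sqrt{51}\right) + 912529} = \frac{1}{2244241 - 6528 i \sqrt{51}}$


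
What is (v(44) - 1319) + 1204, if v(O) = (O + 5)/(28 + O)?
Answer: -8231/72 ≈ -114.32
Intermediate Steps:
v(O) = (5 + O)/(28 + O)
(v(44) - 1319) + 1204 = ((5 + 44)/(28 + 44) - 1319) + 1204 = (49/72 - 1319) + 1204 = -94919/72 + 1204 = -8231/72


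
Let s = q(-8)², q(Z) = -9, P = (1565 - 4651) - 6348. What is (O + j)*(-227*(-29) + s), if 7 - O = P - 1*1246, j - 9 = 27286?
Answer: 253112048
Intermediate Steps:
j = 27295 (j = 9 + 27286 = 27295)
P = -9434 (P = -3086 - 6348 = -9434)
O = 10687 (O = 7 - (-9434 - 1*1246) = 7 - (-9434 - 1246) = 7 - 1*(-10680) = 7 + 10680 = 10687)
s = 81 (s = (-9)² = 81)
(O + j)*(-227*(-29) + s) = (10687 + 27295)*(-227*(-29) + 81) = 37982*(6583 + 81) = 37982*6664 = 253112048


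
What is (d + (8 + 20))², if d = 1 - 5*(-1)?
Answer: 1156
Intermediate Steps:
d = 6 (d = 1 + 5 = 6)
(d + (8 + 20))² = (6 + (8 + 20))² = (6 + 28)² = 34² = 1156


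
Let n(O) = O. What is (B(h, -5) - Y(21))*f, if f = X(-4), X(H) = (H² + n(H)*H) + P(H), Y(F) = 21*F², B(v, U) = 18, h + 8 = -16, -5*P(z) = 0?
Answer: -295776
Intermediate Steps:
P(z) = 0 (P(z) = -⅕*0 = 0)
h = -24 (h = -8 - 16 = -24)
X(H) = 2*H² (X(H) = (H² + H*H) + 0 = (H² + H²) + 0 = 2*H² + 0 = 2*H²)
f = 32 (f = 2*(-4)² = 2*16 = 32)
(B(h, -5) - Y(21))*f = (18 - 21*21²)*32 = (18 - 21*441)*32 = (18 - 1*9261)*32 = (18 - 9261)*32 = -9243*32 = -295776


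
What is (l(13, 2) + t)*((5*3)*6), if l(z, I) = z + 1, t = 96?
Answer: 9900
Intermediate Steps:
l(z, I) = 1 + z
(l(13, 2) + t)*((5*3)*6) = ((1 + 13) + 96)*((5*3)*6) = (14 + 96)*(15*6) = 110*90 = 9900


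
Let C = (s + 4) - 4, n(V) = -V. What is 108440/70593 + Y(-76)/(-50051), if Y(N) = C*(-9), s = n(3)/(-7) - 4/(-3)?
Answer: 38000548903/24732751701 ≈ 1.5364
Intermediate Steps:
s = 37/21 (s = -1*3/(-7) - 4/(-3) = -3*(-⅐) - 4*(-⅓) = 3/7 + 4/3 = 37/21 ≈ 1.7619)
C = 37/21 (C = (37/21 + 4) - 4 = 121/21 - 4 = 37/21 ≈ 1.7619)
Y(N) = -111/7 (Y(N) = (37/21)*(-9) = -111/7)
108440/70593 + Y(-76)/(-50051) = 108440/70593 - 111/7/(-50051) = 108440*(1/70593) - 111/7*(-1/50051) = 108440/70593 + 111/350357 = 38000548903/24732751701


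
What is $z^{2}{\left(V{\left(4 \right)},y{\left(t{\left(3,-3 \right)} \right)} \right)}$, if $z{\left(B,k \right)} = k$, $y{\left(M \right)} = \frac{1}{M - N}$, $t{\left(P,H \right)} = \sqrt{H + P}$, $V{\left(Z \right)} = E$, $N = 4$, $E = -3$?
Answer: $\frac{1}{16} \approx 0.0625$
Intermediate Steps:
$V{\left(Z \right)} = -3$
$y{\left(M \right)} = \frac{1}{-4 + M}$ ($y{\left(M \right)} = \frac{1}{M - 4} = \frac{1}{-4 + M}$)
$z^{2}{\left(V{\left(4 \right)},y{\left(t{\left(3,-3 \right)} \right)} \right)} = \left(\frac{1}{-4 + \sqrt{-3 + 3}}\right)^{2} = \left(\frac{1}{-4 + \sqrt{0}}\right)^{2} = \left(\frac{1}{-4 + 0}\right)^{2} = \left(\frac{1}{-4}\right)^{2} = \left(- \frac{1}{4}\right)^{2} = \frac{1}{16}$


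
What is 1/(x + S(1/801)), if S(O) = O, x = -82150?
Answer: -801/65802149 ≈ -1.2173e-5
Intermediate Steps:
1/(x + S(1/801)) = 1/(-82150 + 1/801) = 1/(-65802149/801) = -801/65802149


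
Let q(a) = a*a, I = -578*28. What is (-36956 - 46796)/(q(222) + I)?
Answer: -20938/8275 ≈ -2.5303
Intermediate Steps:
I = -16184
q(a) = a**2
(-36956 - 46796)/(q(222) + I) = (-36956 - 46796)/(222**2 - 16184) = -83752/(49284 - 16184) = -83752/33100 = -83752*1/33100 = -20938/8275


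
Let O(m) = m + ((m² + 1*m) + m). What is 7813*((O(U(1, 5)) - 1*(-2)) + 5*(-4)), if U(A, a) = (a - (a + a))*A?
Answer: -62504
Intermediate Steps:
U(A, a) = -A*a (U(A, a) = (a - 2*a)*A = (-a)*A = -A*a)
O(m) = m² + 3*m (O(m) = m + ((m² + m) + m) = m + ((m + m²) + m) = m + (m² + 2*m) = m² + 3*m)
7813*((O(U(1, 5)) - 1*(-2)) + 5*(-4)) = 7813*(((-1*1*5)*(3 - 1*1*5) - 1*(-2)) + 5*(-4)) = 7813*((-5*(3 - 5) + 2) - 20) = 7813*((-5*(-2) + 2) - 20) = 7813*((10 + 2) - 20) = 7813*(12 - 20) = 7813*(-8) = -62504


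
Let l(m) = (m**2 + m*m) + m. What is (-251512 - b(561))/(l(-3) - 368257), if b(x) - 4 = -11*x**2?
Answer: -3210415/368242 ≈ -8.7182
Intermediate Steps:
l(m) = m + 2*m**2 (l(m) = (m**2 + m**2) + m = 2*m**2 + m = m + 2*m**2)
b(x) = 4 - 11*x**2
(-251512 - b(561))/(l(-3) - 368257) = (-251512 - (4 - 11*561**2))/(-3*(1 + 2*(-3)) - 368257) = (-251512 - (4 - 11*314721))/(-3*(1 - 6) - 368257) = (-251512 - (4 - 3461931))/(-3*(-5) - 368257) = (-251512 - 1*(-3461927))/(15 - 368257) = (-251512 + 3461927)/(-368242) = 3210415*(-1/368242) = -3210415/368242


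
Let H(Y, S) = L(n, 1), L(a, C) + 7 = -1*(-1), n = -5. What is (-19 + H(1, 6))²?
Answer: 625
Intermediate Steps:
L(a, C) = -6 (L(a, C) = -7 - 1*(-1) = -7 + 1 = -6)
H(Y, S) = -6
(-19 + H(1, 6))² = (-19 - 6)² = (-25)² = 625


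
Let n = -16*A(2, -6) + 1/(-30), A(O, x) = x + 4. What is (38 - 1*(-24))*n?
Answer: 29729/15 ≈ 1981.9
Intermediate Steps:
A(O, x) = 4 + x
n = 959/30 (n = -16*(4 - 6) + 1/(-30) = -16*(-2) - 1/30 = 32 - 1/30 = 959/30 ≈ 31.967)
(38 - 1*(-24))*n = (38 - 1*(-24))*(959/30) = (38 + 24)*(959/30) = 62*(959/30) = 29729/15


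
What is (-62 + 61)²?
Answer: 1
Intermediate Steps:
(-62 + 61)² = (-1)² = 1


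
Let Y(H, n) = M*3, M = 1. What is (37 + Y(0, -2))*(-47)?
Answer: -1880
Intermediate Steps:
Y(H, n) = 3 (Y(H, n) = 1*3 = 3)
(37 + Y(0, -2))*(-47) = (37 + 3)*(-47) = 40*(-47) = -1880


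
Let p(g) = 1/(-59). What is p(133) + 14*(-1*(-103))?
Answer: 85077/59 ≈ 1442.0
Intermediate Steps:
p(g) = -1/59
p(133) + 14*(-1*(-103)) = -1/59 + 14*(-1*(-103)) = -1/59 + 14*103 = -1/59 + 1442 = 85077/59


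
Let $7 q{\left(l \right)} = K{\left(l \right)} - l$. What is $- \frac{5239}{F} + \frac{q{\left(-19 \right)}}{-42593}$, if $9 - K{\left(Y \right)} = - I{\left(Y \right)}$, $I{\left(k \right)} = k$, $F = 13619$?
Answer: $- \frac{1562135660}{4060518469} \approx -0.38471$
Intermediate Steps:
$K{\left(Y \right)} = 9 + Y$ ($K{\left(Y \right)} = 9 - - Y = 9 + Y$)
$q{\left(l \right)} = \frac{9}{7}$ ($q{\left(l \right)} = \frac{\left(9 + l\right) - l}{7} = \frac{1}{7} \cdot 9 = \frac{9}{7}$)
$- \frac{5239}{F} + \frac{q{\left(-19 \right)}}{-42593} = - \frac{5239}{13619} + \frac{9}{7 \left(-42593\right)} = \left(-5239\right) \frac{1}{13619} + \frac{9}{7} \left(- \frac{1}{42593}\right) = - \frac{5239}{13619} - \frac{9}{298151} = - \frac{1562135660}{4060518469}$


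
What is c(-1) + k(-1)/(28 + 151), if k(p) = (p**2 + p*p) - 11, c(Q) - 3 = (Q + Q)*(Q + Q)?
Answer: 1244/179 ≈ 6.9497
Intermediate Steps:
c(Q) = 3 + 4*Q**2 (c(Q) = 3 + (Q + Q)*(Q + Q) = 3 + (2*Q)*(2*Q) = 3 + 4*Q**2)
k(p) = -11 + 2*p**2 (k(p) = (p**2 + p**2) - 11 = 2*p**2 - 11 = -11 + 2*p**2)
c(-1) + k(-1)/(28 + 151) = (3 + 4*(-1)**2) + (-11 + 2*(-1)**2)/(28 + 151) = (3 + 4*1) + (-11 + 2*1)/179 = (3 + 4) + (-11 + 2)/179 = 7 + (1/179)*(-9) = 7 - 9/179 = 1244/179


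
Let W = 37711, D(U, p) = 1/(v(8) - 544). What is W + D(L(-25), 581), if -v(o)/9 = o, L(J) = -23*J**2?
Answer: 23229975/616 ≈ 37711.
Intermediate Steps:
v(o) = -9*o
D(U, p) = -1/616 (D(U, p) = 1/(-9*8 - 544) = 1/(-72 - 544) = 1/(-616) = -1/616)
W + D(L(-25), 581) = 37711 - 1/616 = 23229975/616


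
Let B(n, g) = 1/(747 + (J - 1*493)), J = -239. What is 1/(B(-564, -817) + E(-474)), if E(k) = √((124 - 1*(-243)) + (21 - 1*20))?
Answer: -15/82799 + 900*√23/82799 ≈ 0.051948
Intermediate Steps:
B(n, g) = 1/15 (B(n, g) = 1/(747 + (-239 - 1*493)) = 1/(747 + (-239 - 493)) = 1/(747 - 732) = 1/15)
E(k) = 4*√23 (E(k) = √((124 + 243) + (21 - 20)) = √(367 + 1) = √368 = 4*√23)
1/(B(-564, -817) + E(-474)) = 1/(1/15 + 4*√23)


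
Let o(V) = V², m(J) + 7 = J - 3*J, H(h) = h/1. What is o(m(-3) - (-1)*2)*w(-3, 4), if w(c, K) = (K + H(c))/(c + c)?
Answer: -⅙ ≈ -0.16667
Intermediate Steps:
H(h) = h (H(h) = h*1 = h)
w(c, K) = (K + c)/(2*c) (w(c, K) = (K + c)/(c + c) = (K + c)/((2*c)) = (K + c)*(1/(2*c)) = (K + c)/(2*c))
m(J) = -7 - 2*J (m(J) = -7 + (J - 3*J) = -7 - 2*J)
o(m(-3) - (-1)*2)*w(-3, 4) = ((-7 - 2*(-3)) - (-1)*2)²*((½)*(4 - 3)/(-3)) = ((-7 + 6) - 1*(-2))²*((½)*(-⅓)*1) = (-1 + 2)²*(-⅙) = 1²*(-⅙) = 1*(-⅙) = -⅙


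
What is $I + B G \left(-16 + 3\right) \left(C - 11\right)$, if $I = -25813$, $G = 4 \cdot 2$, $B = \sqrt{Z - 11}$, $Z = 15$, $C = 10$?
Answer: $-25605$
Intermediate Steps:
$B = 2$ ($B = \sqrt{15 - 11} = \sqrt{4} = 2$)
$G = 8$
$I + B G \left(-16 + 3\right) \left(C - 11\right) = -25813 + 2 \cdot 8 \left(-16 + 3\right) \left(10 - 11\right) = -25813 + 16 \left(\left(-13\right) \left(-1\right)\right) = -25813 + 16 \cdot 13 = -25813 + 208 = -25605$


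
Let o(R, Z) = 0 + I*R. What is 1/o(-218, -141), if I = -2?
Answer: 1/436 ≈ 0.0022936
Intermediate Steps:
o(R, Z) = -2*R (o(R, Z) = 0 - 2*R = -2*R)
1/o(-218, -141) = 1/(-2*(-218)) = 1/436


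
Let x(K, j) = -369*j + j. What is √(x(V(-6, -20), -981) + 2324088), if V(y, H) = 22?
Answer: 6*√74586 ≈ 1638.6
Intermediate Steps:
x(K, j) = -368*j
√(x(V(-6, -20), -981) + 2324088) = √(-368*(-981) + 2324088) = √(361008 + 2324088) = √2685096 = 6*√74586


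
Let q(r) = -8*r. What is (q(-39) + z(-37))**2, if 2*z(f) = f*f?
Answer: 3972049/4 ≈ 9.9301e+5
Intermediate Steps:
z(f) = f**2/2 (z(f) = (f*f)/2 = f**2/2)
(q(-39) + z(-37))**2 = (-8*(-39) + (1/2)*(-37)**2)**2 = (312 + (1/2)*1369)**2 = (312 + 1369/2)**2 = (1993/2)**2 = 3972049/4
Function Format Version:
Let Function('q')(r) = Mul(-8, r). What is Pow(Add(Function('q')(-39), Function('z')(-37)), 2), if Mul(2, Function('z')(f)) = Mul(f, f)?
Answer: Rational(3972049, 4) ≈ 9.9301e+5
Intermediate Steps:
Function('z')(f) = Mul(Rational(1, 2), Pow(f, 2)) (Function('z')(f) = Mul(Rational(1, 2), Mul(f, f)) = Mul(Rational(1, 2), Pow(f, 2)))
Pow(Add(Function('q')(-39), Function('z')(-37)), 2) = Pow(Add(Mul(-8, -39), Mul(Rational(1, 2), Pow(-37, 2))), 2) = Pow(Add(312, Mul(Rational(1, 2), 1369)), 2) = Pow(Add(312, Rational(1369, 2)), 2) = Pow(Rational(1993, 2), 2) = Rational(3972049, 4)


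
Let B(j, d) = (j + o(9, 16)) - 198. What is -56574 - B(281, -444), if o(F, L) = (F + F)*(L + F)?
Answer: -57107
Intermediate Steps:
o(F, L) = 2*F*(F + L) (o(F, L) = (2*F)*(F + L) = 2*F*(F + L))
B(j, d) = 252 + j (B(j, d) = (j + 2*9*(9 + 16)) - 198 = (j + 2*9*25) - 198 = (j + 450) - 198 = (450 + j) - 198 = 252 + j)
-56574 - B(281, -444) = -56574 - (252 + 281) = -56574 - 1*533 = -56574 - 533 = -57107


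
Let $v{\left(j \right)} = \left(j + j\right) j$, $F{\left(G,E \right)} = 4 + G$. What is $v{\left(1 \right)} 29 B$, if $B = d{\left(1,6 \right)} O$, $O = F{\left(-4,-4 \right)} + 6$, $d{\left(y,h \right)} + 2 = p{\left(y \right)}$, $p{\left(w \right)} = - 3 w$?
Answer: $-1740$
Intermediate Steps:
$d{\left(y,h \right)} = -2 - 3 y$
$O = 6$ ($O = \left(4 - 4\right) + 6 = 0 + 6 = 6$)
$B = -30$ ($B = \left(-2 - 3\right) 6 = \left(-5\right) 6 = -30$)
$v{\left(j \right)} = 2 j^{2}$ ($v{\left(j \right)} = 2 j j = 2 j^{2}$)
$v{\left(1 \right)} 29 B = 2 \cdot 1^{2} \cdot 29 \left(-30\right) = 2 \cdot 1 \cdot 29 \left(-30\right) = 2 \cdot 29 \left(-30\right) = 58 \left(-30\right) = -1740$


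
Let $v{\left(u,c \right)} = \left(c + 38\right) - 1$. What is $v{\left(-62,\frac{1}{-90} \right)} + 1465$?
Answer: $\frac{135179}{90} \approx 1502.0$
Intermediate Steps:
$v{\left(u,c \right)} = 37 + c$ ($v{\left(u,c \right)} = \left(38 + c\right) - 1 = 37 + c$)
$v{\left(-62,\frac{1}{-90} \right)} + 1465 = \left(37 + \frac{1}{-90}\right) + 1465 = \left(37 - \frac{1}{90}\right) + 1465 = \frac{3329}{90} + 1465 = \frac{135179}{90}$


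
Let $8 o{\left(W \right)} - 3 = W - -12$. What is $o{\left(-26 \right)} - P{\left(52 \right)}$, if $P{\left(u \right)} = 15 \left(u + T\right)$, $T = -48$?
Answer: $- \frac{491}{8} \approx -61.375$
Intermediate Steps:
$o{\left(W \right)} = \frac{15}{8} + \frac{W}{8}$ ($o{\left(W \right)} = \frac{3}{8} + \frac{W - -12}{8} = \frac{3}{8} + \frac{W + 12}{8} = \frac{3}{8} + \frac{12 + W}{8} = \frac{3}{8} + \left(\frac{3}{2} + \frac{W}{8}\right) = \frac{15}{8} + \frac{W}{8}$)
$P{\left(u \right)} = -720 + 15 u$ ($P{\left(u \right)} = 15 \left(u - 48\right) = 15 \left(-48 + u\right) = -720 + 15 u$)
$o{\left(-26 \right)} - P{\left(52 \right)} = \left(\frac{15}{8} + \frac{1}{8} \left(-26\right)\right) - \left(-720 + 15 \cdot 52\right) = \left(\frac{15}{8} - \frac{13}{4}\right) - \left(-720 + 780\right) = - \frac{11}{8} - 60 = - \frac{491}{8}$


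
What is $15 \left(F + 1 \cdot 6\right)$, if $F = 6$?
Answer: $180$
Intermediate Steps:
$15 \left(F + 1 \cdot 6\right) = 15 \left(6 + 1 \cdot 6\right) = 15 \left(6 + 6\right) = 15 \cdot 12 = 180$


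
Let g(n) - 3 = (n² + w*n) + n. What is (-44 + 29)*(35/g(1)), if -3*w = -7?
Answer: -1575/22 ≈ -71.591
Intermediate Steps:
w = 7/3 (w = -⅓*(-7) = 7/3 ≈ 2.3333)
g(n) = 3 + n² + 10*n/3 (g(n) = 3 + ((n² + 7*n/3) + n) = 3 + (n² + 10*n/3) = 3 + n² + 10*n/3)
(-44 + 29)*(35/g(1)) = (-44 + 29)*(35/(3 + 1² + (10/3)*1)) = -525/(3 + 1 + 10/3) = -525/22/3 = -525*3/22 = -15*105/22 = -1575/22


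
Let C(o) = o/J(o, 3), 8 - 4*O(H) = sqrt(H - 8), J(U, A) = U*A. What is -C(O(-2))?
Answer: -1/3 ≈ -0.33333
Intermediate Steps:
J(U, A) = A*U
O(H) = 2 - sqrt(-8 + H)/4 (O(H) = 2 - sqrt(H - 8)/4 = 2 - sqrt(-8 + H)/4)
C(o) = 1/3 (C(o) = o/((3*o)) = o*(1/(3*o)) = 1/3)
-C(O(-2)) = -1*1/3 = -1/3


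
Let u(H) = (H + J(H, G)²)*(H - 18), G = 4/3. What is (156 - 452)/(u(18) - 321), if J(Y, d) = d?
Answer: 296/321 ≈ 0.92212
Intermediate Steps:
G = 4/3 (G = 4*(⅓) = 4/3 ≈ 1.3333)
u(H) = (-18 + H)*(16/9 + H) (u(H) = (H + (4/3)²)*(H - 18) = (H + 16/9)*(-18 + H) = (16/9 + H)*(-18 + H) = (-18 + H)*(16/9 + H))
(156 - 452)/(u(18) - 321) = (156 - 452)/((-32 + 18² - 146/9*18) - 321) = -296/((-32 + 324 - 292) - 321) = -296/(0 - 321) = -296/(-321) = -296*(-1/321) = 296/321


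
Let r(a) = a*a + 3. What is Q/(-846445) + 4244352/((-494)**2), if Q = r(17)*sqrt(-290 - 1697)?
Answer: 1061088/61009 - 292*I*sqrt(1987)/846445 ≈ 17.392 - 0.015377*I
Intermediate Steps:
r(a) = 3 + a**2 (r(a) = a**2 + 3 = 3 + a**2)
Q = 292*I*sqrt(1987) (Q = (3 + 17**2)*sqrt(-290 - 1697) = (3 + 289)*sqrt(-1987) = 292*(I*sqrt(1987)) = 292*I*sqrt(1987) ≈ 13016.0*I)
Q/(-846445) + 4244352/((-494)**2) = (292*I*sqrt(1987))/(-846445) + 4244352/((-494)**2) = (292*I*sqrt(1987))*(-1/846445) + 4244352/244036 = -292*I*sqrt(1987)/846445 + 4244352*(1/244036) = -292*I*sqrt(1987)/846445 + 1061088/61009 = 1061088/61009 - 292*I*sqrt(1987)/846445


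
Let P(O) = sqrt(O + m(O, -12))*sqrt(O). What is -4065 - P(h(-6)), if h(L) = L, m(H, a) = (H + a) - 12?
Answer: -4065 + 6*sqrt(6) ≈ -4050.3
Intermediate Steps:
m(H, a) = -12 + H + a
P(O) = sqrt(O)*sqrt(-24 + 2*O) (P(O) = sqrt(O + (-12 + O - 12))*sqrt(O) = sqrt(O + (-24 + O))*sqrt(O) = sqrt(-24 + 2*O)*sqrt(O) = sqrt(O)*sqrt(-24 + 2*O))
-4065 - P(h(-6)) = -4065 - sqrt(2)*sqrt(-6)*sqrt(-12 - 6) = -4065 - sqrt(2)*I*sqrt(6)*sqrt(-18) = -4065 - sqrt(2)*I*sqrt(6)*3*I*sqrt(2) = -4065 - (-6)*sqrt(6) = -4065 + 6*sqrt(6)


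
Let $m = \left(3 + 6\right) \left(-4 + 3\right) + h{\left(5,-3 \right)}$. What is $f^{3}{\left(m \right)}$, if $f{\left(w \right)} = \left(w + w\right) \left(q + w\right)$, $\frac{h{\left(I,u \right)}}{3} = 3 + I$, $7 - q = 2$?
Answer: $216000000$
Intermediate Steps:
$q = 5$ ($q = 7 - 2 = 5$)
$h{\left(I,u \right)} = 9 + 3 I$ ($h{\left(I,u \right)} = 3 \left(3 + I\right) = 9 + 3 I$)
$m = 15$ ($m = \left(3 + 6\right) \left(-4 + 3\right) + \left(9 + 3 \cdot 5\right) = 9 \left(-1\right) + \left(9 + 15\right) = -9 + 24 = 15$)
$f{\left(w \right)} = 2 w \left(5 + w\right)$ ($f{\left(w \right)} = \left(w + w\right) \left(5 + w\right) = 2 w \left(5 + w\right)$)
$f^{3}{\left(m \right)} = \left(2 \cdot 15 \left(5 + 15\right)\right)^{3} = \left(2 \cdot 15 \cdot 20\right)^{3} = 600^{3} = 216000000$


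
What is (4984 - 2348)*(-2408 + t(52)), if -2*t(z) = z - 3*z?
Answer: -6210416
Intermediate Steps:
t(z) = z (t(z) = -(z - 3*z)/2 = -(-1)*z = z)
(4984 - 2348)*(-2408 + t(52)) = (4984 - 2348)*(-2408 + 52) = 2636*(-2356) = -6210416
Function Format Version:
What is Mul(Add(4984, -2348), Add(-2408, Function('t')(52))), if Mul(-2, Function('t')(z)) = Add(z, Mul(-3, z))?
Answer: -6210416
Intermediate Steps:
Function('t')(z) = z (Function('t')(z) = Mul(Rational(-1, 2), Add(z, Mul(-3, z))) = Mul(Rational(-1, 2), Mul(-2, z)) = z)
Mul(Add(4984, -2348), Add(-2408, Function('t')(52))) = Mul(Add(4984, -2348), Add(-2408, 52)) = Mul(2636, -2356) = -6210416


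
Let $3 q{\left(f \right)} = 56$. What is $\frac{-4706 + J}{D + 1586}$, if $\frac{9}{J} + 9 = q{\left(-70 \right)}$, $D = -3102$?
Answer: $\frac{136447}{43964} \approx 3.1036$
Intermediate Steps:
$q{\left(f \right)} = \frac{56}{3}$ ($q{\left(f \right)} = \frac{1}{3} \cdot 56 = \frac{56}{3}$)
$J = \frac{27}{29}$ ($J = \frac{9}{-9 + \frac{56}{3}} = \frac{9}{\frac{29}{3}} = 9 \cdot \frac{3}{29} = \frac{27}{29} \approx 0.93103$)
$\frac{-4706 + J}{D + 1586} = \frac{-4706 + \frac{27}{29}}{-3102 + 1586} = - \frac{136447}{29 \left(-1516\right)} = \left(- \frac{136447}{29}\right) \left(- \frac{1}{1516}\right) = \frac{136447}{43964}$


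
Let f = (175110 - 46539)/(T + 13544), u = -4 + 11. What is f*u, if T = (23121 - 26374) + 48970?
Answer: 899997/59261 ≈ 15.187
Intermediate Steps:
T = 45717 (T = -3253 + 48970 = 45717)
u = 7
f = 128571/59261 (f = (175110 - 46539)/(45717 + 13544) = 128571/59261 ≈ 2.1696)
f*u = (128571/59261)*7 = 899997/59261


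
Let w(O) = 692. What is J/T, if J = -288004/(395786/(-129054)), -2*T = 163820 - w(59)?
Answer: -1548669509/1345078721 ≈ -1.1514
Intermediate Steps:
T = -81564 (T = -(163820 - 1*692)/2 = -(163820 - 692)/2 = -½*163128 = -81564)
J = 18584034108/197893 (J = -288004/(395786*(-1/129054)) = -288004/(-197893/64527) = -288004*(-64527/197893) = 18584034108/197893 ≈ 93910.)
J/T = (18584034108/197893)/(-81564) = (18584034108/197893)*(-1/81564) = -1548669509/1345078721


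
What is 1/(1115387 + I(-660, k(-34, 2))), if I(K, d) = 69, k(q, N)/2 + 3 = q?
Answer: 1/1115456 ≈ 8.9649e-7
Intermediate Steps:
k(q, N) = -6 + 2*q
1/(1115387 + I(-660, k(-34, 2))) = 1/(1115387 + 69) = 1/1115456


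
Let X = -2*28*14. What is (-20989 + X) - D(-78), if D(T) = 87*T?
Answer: -14987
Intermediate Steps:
X = -784 (X = -56*14 = -784)
(-20989 + X) - D(-78) = (-20989 - 784) - 87*(-78) = -21773 - 1*(-6786) = -21773 + 6786 = -14987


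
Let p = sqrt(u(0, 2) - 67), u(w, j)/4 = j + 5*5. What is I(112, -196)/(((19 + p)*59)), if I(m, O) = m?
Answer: 133/1180 - 7*sqrt(41)/1180 ≈ 0.074727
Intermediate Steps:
u(w, j) = 100 + 4*j (u(w, j) = 4*(j + 5*5) = 4*(j + 25) = 4*(25 + j) = 100 + 4*j)
p = sqrt(41) (p = sqrt((100 + 4*2) - 67) = sqrt((100 + 8) - 67) = sqrt(108 - 67) = sqrt(41) ≈ 6.4031)
I(112, -196)/(((19 + p)*59)) = 112/(((19 + sqrt(41))*59)) = 112/(1121 + 59*sqrt(41))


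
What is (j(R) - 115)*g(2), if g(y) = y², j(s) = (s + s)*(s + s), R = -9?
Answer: 836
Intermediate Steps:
j(s) = 4*s² (j(s) = (2*s)*(2*s) = 4*s²)
(j(R) - 115)*g(2) = (4*(-9)² - 115)*2² = (4*81 - 115)*4 = (324 - 115)*4 = 209*4 = 836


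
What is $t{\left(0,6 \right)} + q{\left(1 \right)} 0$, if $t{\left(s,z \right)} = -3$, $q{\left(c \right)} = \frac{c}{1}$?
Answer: $-3$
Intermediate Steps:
$q{\left(c \right)} = c$ ($q{\left(c \right)} = c 1 = c$)
$t{\left(0,6 \right)} + q{\left(1 \right)} 0 = -3 + 1 \cdot 0 = -3 + 0 = -3$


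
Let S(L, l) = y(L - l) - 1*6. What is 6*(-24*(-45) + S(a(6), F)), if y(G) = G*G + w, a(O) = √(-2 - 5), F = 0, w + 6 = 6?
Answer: 6402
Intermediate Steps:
w = 0 (w = -6 + 6 = 0)
a(O) = I*√7 (a(O) = √(-7) = I*√7)
y(G) = G² (y(G) = G*G + 0 = G² + 0 = G²)
S(L, l) = -6 + (L - l)² (S(L, l) = (L - l)² - 1*6 = (L - l)² - 6 = -6 + (L - l)²)
6*(-24*(-45) + S(a(6), F)) = 6*(-24*(-45) + (-6 + (I*√7 - 1*0)²)) = 6*(1080 + (-6 + (I*√7 + 0)²)) = 6*(1080 + (-6 + (I*√7)²)) = 6*(1080 + (-6 - 7)) = 6*(1080 - 13) = 6*1067 = 6402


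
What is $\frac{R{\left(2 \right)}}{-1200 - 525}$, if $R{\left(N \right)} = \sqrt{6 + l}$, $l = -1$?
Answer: $- \frac{\sqrt{5}}{1725} \approx -0.0012963$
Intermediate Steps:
$R{\left(N \right)} = \sqrt{5}$ ($R{\left(N \right)} = \sqrt{6 - 1} = \sqrt{5}$)
$\frac{R{\left(2 \right)}}{-1200 - 525} = \frac{\sqrt{5}}{-1200 - 525} = \frac{\sqrt{5}}{-1725} = \sqrt{5} \left(- \frac{1}{1725}\right) = - \frac{\sqrt{5}}{1725}$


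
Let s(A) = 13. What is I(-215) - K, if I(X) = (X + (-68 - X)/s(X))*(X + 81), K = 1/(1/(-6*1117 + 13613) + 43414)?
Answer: 106461719197117/3900444015 ≈ 27295.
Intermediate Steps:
K = 6911/300034155 (K = 1/(1/(-6702 + 13613) + 43414) = 1/(1/6911 + 43414) = 1/(300034155/6911) = 6911/300034155 ≈ 2.3034e-5)
I(X) = (81 + X)*(-68/13 + 12*X/13) (I(X) = (X + (-68 - X)/13)*(X + 81) = (X + (-68 - X)*(1/13))*(81 + X) = (X + (-68/13 - X/13))*(81 + X) = (-68/13 + 12*X/13)*(81 + X) = (81 + X)*(-68/13 + 12*X/13))
I(-215) - K = (-5508/13 + (12/13)*(-215)**2 + (904/13)*(-215)) - 1*6911/300034155 = (-5508/13 + (12/13)*46225 - 194360/13) - 6911/300034155 = (-5508/13 + 554700/13 - 194360/13) - 6911/300034155 = 354832/13 - 6911/300034155 = 106461719197117/3900444015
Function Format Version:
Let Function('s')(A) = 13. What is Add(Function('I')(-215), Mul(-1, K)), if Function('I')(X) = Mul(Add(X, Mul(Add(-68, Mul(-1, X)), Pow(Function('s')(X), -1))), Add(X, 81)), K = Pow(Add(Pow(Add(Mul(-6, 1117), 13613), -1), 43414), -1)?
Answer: Rational(106461719197117, 3900444015) ≈ 27295.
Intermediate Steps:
K = Rational(6911, 300034155) (K = Pow(Add(Pow(Add(-6702, 13613), -1), 43414), -1) = Pow(Add(Pow(6911, -1), 43414), -1) = Pow(Add(Rational(1, 6911), 43414), -1) = Pow(Rational(300034155, 6911), -1) = Rational(6911, 300034155) ≈ 2.3034e-5)
Function('I')(X) = Mul(Add(81, X), Add(Rational(-68, 13), Mul(Rational(12, 13), X))) (Function('I')(X) = Mul(Add(X, Mul(Add(-68, Mul(-1, X)), Pow(13, -1))), Add(X, 81)) = Mul(Add(X, Mul(Add(-68, Mul(-1, X)), Rational(1, 13))), Add(81, X)) = Mul(Add(X, Add(Rational(-68, 13), Mul(Rational(-1, 13), X))), Add(81, X)) = Mul(Add(Rational(-68, 13), Mul(Rational(12, 13), X)), Add(81, X)) = Mul(Add(81, X), Add(Rational(-68, 13), Mul(Rational(12, 13), X))))
Add(Function('I')(-215), Mul(-1, K)) = Add(Add(Rational(-5508, 13), Mul(Rational(12, 13), Pow(-215, 2)), Mul(Rational(904, 13), -215)), Mul(-1, Rational(6911, 300034155))) = Add(Add(Rational(-5508, 13), Mul(Rational(12, 13), 46225), Rational(-194360, 13)), Rational(-6911, 300034155)) = Add(Add(Rational(-5508, 13), Rational(554700, 13), Rational(-194360, 13)), Rational(-6911, 300034155)) = Add(Rational(354832, 13), Rational(-6911, 300034155)) = Rational(106461719197117, 3900444015)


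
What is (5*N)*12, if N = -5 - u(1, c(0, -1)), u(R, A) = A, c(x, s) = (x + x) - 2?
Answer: -180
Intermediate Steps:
c(x, s) = -2 + 2*x (c(x, s) = 2*x - 2 = -2 + 2*x)
N = -3 (N = -5 - (-2 + 2*0) = -5 - (-2 + 0) = -5 - 1*(-2) = -5 + 2 = -3)
(5*N)*12 = (5*(-3))*12 = -15*12 = -180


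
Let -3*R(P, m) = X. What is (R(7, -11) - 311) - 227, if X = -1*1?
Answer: -1613/3 ≈ -537.67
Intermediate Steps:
X = -1
R(P, m) = 1/3 (R(P, m) = -1/3*(-1) = 1/3)
(R(7, -11) - 311) - 227 = (1/3 - 311) - 227 = -932/3 - 227 = -1613/3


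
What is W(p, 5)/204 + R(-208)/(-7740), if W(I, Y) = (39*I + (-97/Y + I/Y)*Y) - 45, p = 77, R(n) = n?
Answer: 949273/65790 ≈ 14.429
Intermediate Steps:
W(I, Y) = -45 + 39*I + Y*(-97/Y + I/Y) (W(I, Y) = (39*I + Y*(-97/Y + I/Y)) - 45 = -45 + 39*I + Y*(-97/Y + I/Y))
W(p, 5)/204 + R(-208)/(-7740) = (-142 + 40*77)/204 - 208/(-7740) = (-142 + 3080)*(1/204) - 208*(-1/7740) = 2938*(1/204) + 52/1935 = 1469/102 + 52/1935 = 949273/65790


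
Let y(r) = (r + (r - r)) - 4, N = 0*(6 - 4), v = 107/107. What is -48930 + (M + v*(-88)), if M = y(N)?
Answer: -49022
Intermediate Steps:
v = 1 (v = 107*(1/107) = 1)
N = 0 (N = 0*2 = 0)
y(r) = -4 + r (y(r) = (r + 0) - 4 = r - 4 = -4 + r)
M = -4 (M = -4 + 0 = -4)
-48930 + (M + v*(-88)) = -48930 + (-4 + 1*(-88)) = -48930 + (-4 - 88) = -48930 - 92 = -49022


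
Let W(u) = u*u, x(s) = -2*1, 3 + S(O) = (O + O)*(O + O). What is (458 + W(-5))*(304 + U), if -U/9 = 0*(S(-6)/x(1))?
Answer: 146832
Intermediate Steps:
S(O) = -3 + 4*O**2 (S(O) = -3 + (O + O)*(O + O) = -3 + (2*O)*(2*O) = -3 + 4*O**2)
x(s) = -2
U = 0 (U = -0*(-3 + 4*(-6)**2)/(-2) = -0*(-3 + 4*36)*(-1/2) = -0*(-3 + 144)*(-1/2) = -0*141*(-1/2) = -0*(-141)/2 = -9*0 = 0)
W(u) = u**2
(458 + W(-5))*(304 + U) = (458 + (-5)**2)*(304 + 0) = (458 + 25)*304 = 483*304 = 146832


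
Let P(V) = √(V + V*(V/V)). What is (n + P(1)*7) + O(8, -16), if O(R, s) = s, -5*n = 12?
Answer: -92/5 + 7*√2 ≈ -8.5005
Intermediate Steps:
n = -12/5 (n = -⅕*12 = -12/5 ≈ -2.4000)
P(V) = √2*√V (P(V) = √(V + V*1) = √(V + V) = √(2*V) = √2*√V)
(n + P(1)*7) + O(8, -16) = (-12/5 + (√2*√1)*7) - 16 = (-12/5 + (√2*1)*7) - 16 = (-12/5 + √2*7) - 16 = (-12/5 + 7*√2) - 16 = -92/5 + 7*√2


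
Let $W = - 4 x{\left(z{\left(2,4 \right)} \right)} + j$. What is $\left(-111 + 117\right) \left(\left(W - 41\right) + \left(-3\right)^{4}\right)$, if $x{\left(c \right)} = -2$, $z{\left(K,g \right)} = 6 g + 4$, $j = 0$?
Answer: $288$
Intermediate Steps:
$z{\left(K,g \right)} = 4 + 6 g$
$W = 8$ ($W = \left(-4\right) \left(-2\right) + 0 = 8 + 0 = 8$)
$\left(-111 + 117\right) \left(\left(W - 41\right) + \left(-3\right)^{4}\right) = \left(-111 + 117\right) \left(\left(8 - 41\right) + \left(-3\right)^{4}\right) = 6 \left(-33 + 81\right) = 6 \cdot 48 = 288$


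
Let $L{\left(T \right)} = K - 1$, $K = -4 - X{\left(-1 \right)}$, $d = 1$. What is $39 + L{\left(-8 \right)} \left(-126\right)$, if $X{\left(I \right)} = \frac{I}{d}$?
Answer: $543$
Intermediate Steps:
$X{\left(I \right)} = I$ ($X{\left(I \right)} = \frac{I}{1} = I 1 = I$)
$K = -3$ ($K = -4 - -1 = -4 + 1 = -3$)
$L{\left(T \right)} = -4$ ($L{\left(T \right)} = -3 - 1 = -4$)
$39 + L{\left(-8 \right)} \left(-126\right) = 39 - -504 = 39 + 504 = 543$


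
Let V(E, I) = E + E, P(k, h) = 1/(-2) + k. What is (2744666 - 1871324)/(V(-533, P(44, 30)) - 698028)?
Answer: -436671/349547 ≈ -1.2492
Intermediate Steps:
P(k, h) = -½ + k
V(E, I) = 2*E
(2744666 - 1871324)/(V(-533, P(44, 30)) - 698028) = (2744666 - 1871324)/(2*(-533) - 698028) = 873342/(-1066 - 698028) = 873342/(-699094) = 873342*(-1/699094) = -436671/349547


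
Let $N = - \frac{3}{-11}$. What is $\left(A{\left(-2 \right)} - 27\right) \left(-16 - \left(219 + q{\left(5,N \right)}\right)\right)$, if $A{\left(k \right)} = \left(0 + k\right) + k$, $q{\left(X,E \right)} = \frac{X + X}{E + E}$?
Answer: $\frac{23560}{3} \approx 7853.3$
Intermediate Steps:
$N = \frac{3}{11}$ ($N = \left(-3\right) \left(- \frac{1}{11}\right) = \frac{3}{11} \approx 0.27273$)
$q{\left(X,E \right)} = \frac{X}{E}$ ($q{\left(X,E \right)} = \frac{2 X}{2 E} = 2 X \frac{1}{2 E} = \frac{X}{E}$)
$A{\left(k \right)} = 2 k$ ($A{\left(k \right)} = k + k = 2 k$)
$\left(A{\left(-2 \right)} - 27\right) \left(-16 - \left(219 + q{\left(5,N \right)}\right)\right) = \left(2 \left(-2\right) - 27\right) \left(-16 - \left(219 + \frac{5}{\frac{3}{11}}\right)\right) = \left(-4 - 27\right) \left(-16 - \left(219 + 5 \cdot \frac{11}{3}\right)\right) = - 31 \left(-16 - \frac{712}{3}\right) = \left(-31\right) \left(- \frac{760}{3}\right) = \frac{23560}{3}$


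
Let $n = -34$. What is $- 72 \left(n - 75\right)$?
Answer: $7848$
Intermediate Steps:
$- 72 \left(n - 75\right) = - 72 \left(-34 - 75\right) = \left(-72\right) \left(-109\right) = 7848$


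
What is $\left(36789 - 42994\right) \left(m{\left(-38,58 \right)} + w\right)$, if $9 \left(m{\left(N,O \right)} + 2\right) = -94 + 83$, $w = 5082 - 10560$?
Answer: $\frac{306098855}{9} \approx 3.4011 \cdot 10^{7}$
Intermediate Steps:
$w = -5478$
$m{\left(N,O \right)} = - \frac{29}{9}$ ($m{\left(N,O \right)} = -2 + \frac{-94 + 83}{9} = -2 + \frac{1}{9} \left(-11\right) = -2 - \frac{11}{9} = - \frac{29}{9}$)
$\left(36789 - 42994\right) \left(m{\left(-38,58 \right)} + w\right) = \left(36789 - 42994\right) \left(- \frac{29}{9} - 5478\right) = \left(-6205\right) \left(- \frac{49331}{9}\right) = \frac{306098855}{9}$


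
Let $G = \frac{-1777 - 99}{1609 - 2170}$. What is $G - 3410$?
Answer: $- \frac{1911134}{561} \approx -3406.7$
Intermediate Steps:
$G = \frac{1876}{561}$ ($G = - \frac{1876}{-561} = \left(-1876\right) \left(- \frac{1}{561}\right) = \frac{1876}{561} \approx 3.344$)
$G - 3410 = \frac{1876}{561} - 3410 = - \frac{1911134}{561}$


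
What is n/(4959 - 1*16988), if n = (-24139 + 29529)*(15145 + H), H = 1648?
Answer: -90514270/12029 ≈ -7524.7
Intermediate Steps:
n = 90514270 (n = (-24139 + 29529)*(15145 + 1648) = 5390*16793 = 90514270)
n/(4959 - 1*16988) = 90514270/(4959 - 1*16988) = 90514270/(4959 - 16988) = 90514270/(-12029) = 90514270*(-1/12029) = -90514270/12029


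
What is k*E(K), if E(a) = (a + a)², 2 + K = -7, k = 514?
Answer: 166536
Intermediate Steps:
K = -9 (K = -2 - 7 = -9)
E(a) = 4*a² (E(a) = (2*a)² = 4*a²)
k*E(K) = 514*(4*(-9)²) = 514*(4*81) = 514*324 = 166536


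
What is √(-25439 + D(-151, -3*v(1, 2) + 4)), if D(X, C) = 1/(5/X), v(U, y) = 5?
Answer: I*√636730/5 ≈ 159.59*I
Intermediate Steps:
D(X, C) = X/5
√(-25439 + D(-151, -3*v(1, 2) + 4)) = √(-25439 + (⅕)*(-151)) = √(-25439 - 151/5) = √(-127346/5) = I*√636730/5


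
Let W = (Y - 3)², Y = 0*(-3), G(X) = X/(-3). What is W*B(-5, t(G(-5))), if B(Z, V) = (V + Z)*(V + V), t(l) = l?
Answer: -100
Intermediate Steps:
G(X) = -X/3 (G(X) = X*(-⅓) = -X/3)
Y = 0
W = 9 (W = (0 - 3)² = (-3)² = 9)
B(Z, V) = 2*V*(V + Z) (B(Z, V) = (V + Z)*(2*V) = 2*V*(V + Z))
W*B(-5, t(G(-5))) = 9*(2*(-⅓*(-5))*(-⅓*(-5) - 5)) = 9*(2*(5/3)*(5/3 - 5)) = 9*(2*(5/3)*(-10/3)) = 9*(-100/9) = -100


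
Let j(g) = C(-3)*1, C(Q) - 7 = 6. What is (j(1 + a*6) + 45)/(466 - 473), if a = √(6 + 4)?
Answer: -58/7 ≈ -8.2857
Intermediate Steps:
C(Q) = 13 (C(Q) = 7 + 6 = 13)
a = √10 ≈ 3.1623
j(g) = 13 (j(g) = 13*1 = 13)
(j(1 + a*6) + 45)/(466 - 473) = (13 + 45)/(466 - 473) = 58/(-7) = 58*(-⅐) = -58/7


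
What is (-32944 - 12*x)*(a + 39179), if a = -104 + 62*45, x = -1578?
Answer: -586444920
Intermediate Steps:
a = 2686 (a = -104 + 2790 = 2686)
(-32944 - 12*x)*(a + 39179) = (-32944 - 12*(-1578))*(2686 + 39179) = (-32944 + 18936)*41865 = -14008*41865 = -586444920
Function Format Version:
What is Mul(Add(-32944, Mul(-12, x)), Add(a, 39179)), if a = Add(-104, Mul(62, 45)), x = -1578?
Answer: -586444920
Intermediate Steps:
a = 2686 (a = Add(-104, 2790) = 2686)
Mul(Add(-32944, Mul(-12, x)), Add(a, 39179)) = Mul(Add(-32944, Mul(-12, -1578)), Add(2686, 39179)) = Mul(Add(-32944, 18936), 41865) = Mul(-14008, 41865) = -586444920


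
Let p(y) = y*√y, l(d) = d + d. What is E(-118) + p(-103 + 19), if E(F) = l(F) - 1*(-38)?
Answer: -198 - 168*I*√21 ≈ -198.0 - 769.87*I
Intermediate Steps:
l(d) = 2*d
p(y) = y^(3/2)
E(F) = 38 + 2*F (E(F) = 2*F - 1*(-38) = 2*F + 38 = 38 + 2*F)
E(-118) + p(-103 + 19) = (38 + 2*(-118)) + (-103 + 19)^(3/2) = (38 - 236) + (-84)^(3/2) = -198 - 168*I*√21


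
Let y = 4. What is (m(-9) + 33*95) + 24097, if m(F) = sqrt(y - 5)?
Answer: 27232 + I ≈ 27232.0 + 1.0*I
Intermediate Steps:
m(F) = I (m(F) = sqrt(4 - 5) = sqrt(-1) = I)
(m(-9) + 33*95) + 24097 = (I + 33*95) + 24097 = (I + 3135) + 24097 = (3135 + I) + 24097 = 27232 + I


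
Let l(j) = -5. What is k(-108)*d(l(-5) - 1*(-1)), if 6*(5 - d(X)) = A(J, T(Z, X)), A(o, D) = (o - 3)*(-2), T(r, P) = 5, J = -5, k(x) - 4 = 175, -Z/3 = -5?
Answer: 1253/3 ≈ 417.67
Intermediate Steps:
Z = 15 (Z = -3*(-5) = 15)
k(x) = 179 (k(x) = 4 + 175 = 179)
A(o, D) = 6 - 2*o (A(o, D) = (-3 + o)*(-2) = 6 - 2*o)
d(X) = 7/3 (d(X) = 5 - (6 - 2*(-5))/6 = 5 - (6 + 10)/6 = 5 - 1/6*16 = 5 - 8/3 = 7/3)
k(-108)*d(l(-5) - 1*(-1)) = 179*(7/3) = 1253/3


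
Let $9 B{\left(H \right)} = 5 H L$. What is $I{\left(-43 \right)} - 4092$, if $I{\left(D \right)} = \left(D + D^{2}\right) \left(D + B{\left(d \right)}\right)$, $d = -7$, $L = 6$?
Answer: $-123890$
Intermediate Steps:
$B{\left(H \right)} = \frac{10 H}{3}$ ($B{\left(H \right)} = \frac{5 H 6}{9} = \frac{30 H}{9} = \frac{10 H}{3}$)
$I{\left(D \right)} = \left(- \frac{70}{3} + D\right) \left(D + D^{2}\right)$ ($I{\left(D \right)} = \left(D + D^{2}\right) \left(D + \frac{10}{3} \left(-7\right)\right) = \left(D + D^{2}\right) \left(D - \frac{70}{3}\right) = \left(D + D^{2}\right) \left(- \frac{70}{3} + D\right) = \left(- \frac{70}{3} + D\right) \left(D + D^{2}\right)$)
$I{\left(-43 \right)} - 4092 = \frac{1}{3} \left(-43\right) \left(-70 - -2881 + 3 \left(-43\right)^{2}\right) - 4092 = \frac{1}{3} \left(-43\right) \left(-70 + 2881 + 3 \cdot 1849\right) - 4092 = \frac{1}{3} \left(-43\right) \left(-70 + 2881 + 5547\right) - 4092 = \frac{1}{3} \left(-43\right) 8358 - 4092 = -119798 - 4092 = -123890$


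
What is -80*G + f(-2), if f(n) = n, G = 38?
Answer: -3042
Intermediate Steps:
-80*G + f(-2) = -80*38 - 2 = -3040 - 2 = -3042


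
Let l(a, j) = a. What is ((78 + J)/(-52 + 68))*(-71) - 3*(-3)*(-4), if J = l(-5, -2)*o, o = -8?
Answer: -4477/8 ≈ -559.63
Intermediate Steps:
J = 40 (J = -5*(-8) = 40)
((78 + J)/(-52 + 68))*(-71) - 3*(-3)*(-4) = ((78 + 40)/(-52 + 68))*(-71) - 3*(-3)*(-4) = (118/16)*(-71) + 9*(-4) = (118*(1/16))*(-71) - 36 = (59/8)*(-71) - 36 = -4189/8 - 36 = -4477/8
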